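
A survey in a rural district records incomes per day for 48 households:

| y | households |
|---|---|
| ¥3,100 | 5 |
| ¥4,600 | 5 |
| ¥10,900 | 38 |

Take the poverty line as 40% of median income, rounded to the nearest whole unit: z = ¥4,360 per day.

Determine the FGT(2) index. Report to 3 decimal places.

0.009

Poor units: 5×¥3,100 (q = 5 of N = 48).
Relative gaps: (4360−3100)/4360 = 0.2890 (×5).
Squared: 0.0835 (×5).
Sum = 0.417578; P₂ = 0.417578 / 48 = 0.009.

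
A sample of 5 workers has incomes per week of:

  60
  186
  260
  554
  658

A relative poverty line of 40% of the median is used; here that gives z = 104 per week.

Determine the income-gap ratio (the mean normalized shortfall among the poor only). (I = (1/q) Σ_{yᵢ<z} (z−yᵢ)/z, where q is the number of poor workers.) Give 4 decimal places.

Incomes under z: 60 (q = 1 of N = 5).
Relative gaps: 0.4231; sum = 0.423077.
I averages over the q = 1 poor units only: 0.423077 / 1 = 0.4231.

0.4231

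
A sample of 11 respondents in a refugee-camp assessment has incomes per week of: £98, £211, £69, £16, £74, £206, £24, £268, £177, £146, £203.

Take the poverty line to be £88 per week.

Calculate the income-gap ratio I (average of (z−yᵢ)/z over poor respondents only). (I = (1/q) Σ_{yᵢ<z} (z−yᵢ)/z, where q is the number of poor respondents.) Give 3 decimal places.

Below the line: £16, £24, £69, £74 (q = 4 of N = 11).
Relative gaps: 0.8182, 0.7273, 0.2159, 0.1591; sum = 1.920455.
I averages over the q = 4 poor units only: 1.920455 / 4 = 0.480.

0.480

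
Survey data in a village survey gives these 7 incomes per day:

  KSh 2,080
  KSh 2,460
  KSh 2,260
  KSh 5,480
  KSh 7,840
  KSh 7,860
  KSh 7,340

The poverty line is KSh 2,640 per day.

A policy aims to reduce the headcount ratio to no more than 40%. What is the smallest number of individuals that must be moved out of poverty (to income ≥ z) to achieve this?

1

3 of the 7 individuals are poor, so H = 3/7 = 0.429.
A headcount ratio of at most 40% allows at most ⌊0.40 × 7⌋ = 2 poor individuals.
So at least 3 − 2 = 1 must be lifted.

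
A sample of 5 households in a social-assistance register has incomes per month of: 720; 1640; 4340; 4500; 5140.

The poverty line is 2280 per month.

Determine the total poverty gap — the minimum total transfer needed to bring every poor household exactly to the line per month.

2200

Below z: 720, 1640 (q = 2 of N = 5).
Individual gaps: 2280−720 = 1560; 2280−1640 = 640.
Aggregate gap = 2200.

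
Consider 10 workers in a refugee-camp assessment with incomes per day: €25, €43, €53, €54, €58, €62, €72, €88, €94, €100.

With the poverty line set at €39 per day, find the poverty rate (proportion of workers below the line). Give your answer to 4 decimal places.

1 of the 10 workers have income below €39.
H = 1/10 = 0.1000.

0.1000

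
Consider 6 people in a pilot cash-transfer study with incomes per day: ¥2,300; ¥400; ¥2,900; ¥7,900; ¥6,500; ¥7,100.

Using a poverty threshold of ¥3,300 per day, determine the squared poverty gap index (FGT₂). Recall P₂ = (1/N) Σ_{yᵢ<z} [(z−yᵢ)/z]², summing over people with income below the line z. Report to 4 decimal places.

Incomes under z: ¥400, ¥2,300, ¥2,900 (q = 3 of N = 6).
Normalized shortfalls: (3300−400)/3300 = 0.8788; (3300−2300)/3300 = 0.3030; (3300−2900)/3300 = 0.1212.
Squared: 0.7723; 0.0918; 0.0147.
Sum = 0.878788; P₂ = 0.878788 / 6 = 0.1465.

0.1465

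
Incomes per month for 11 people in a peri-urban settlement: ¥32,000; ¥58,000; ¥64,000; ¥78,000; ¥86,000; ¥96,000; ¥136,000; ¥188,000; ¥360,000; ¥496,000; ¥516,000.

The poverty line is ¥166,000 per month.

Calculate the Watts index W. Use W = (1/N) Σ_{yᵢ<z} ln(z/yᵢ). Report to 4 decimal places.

Incomes under z: ¥32,000, ¥58,000, ¥64,000, ¥78,000, ¥86,000, ¥96,000, ¥136,000 (q = 7 of N = 11).
Log gaps: ln(166000/32000) = 1.6463; ln(166000/58000) = 1.0515; ln(166000/64000) = 0.9531; ln(166000/78000) = 0.7553; ln(166000/86000) = 0.6576; ln(166000/96000) = 0.5476; ln(166000/136000) = 0.1993.
W = 5.810793 / 11 = 0.5283.

0.5283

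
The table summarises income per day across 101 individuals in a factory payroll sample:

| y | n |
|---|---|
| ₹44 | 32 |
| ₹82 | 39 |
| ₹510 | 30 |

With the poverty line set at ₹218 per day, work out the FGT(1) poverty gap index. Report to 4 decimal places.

0.4938

Below z: 32×₹44, 39×₹82 (q = 71 of N = 101).
Shortfall ratios: (218−44)/218 = 0.7982 (×32); (218−82)/218 = 0.6239 (×39).
Σ = 49.871560. Dividing by the full population N = 101 gives P₁ = 0.4938.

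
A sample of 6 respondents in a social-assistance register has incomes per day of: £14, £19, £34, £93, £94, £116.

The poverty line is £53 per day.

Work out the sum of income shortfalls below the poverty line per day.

£92

Incomes under z: £14, £19, £34 (q = 3 of N = 6).
Individual gaps: 53−14 = 39; 53−19 = 34; 53−34 = 19.
Aggregate gap = £92.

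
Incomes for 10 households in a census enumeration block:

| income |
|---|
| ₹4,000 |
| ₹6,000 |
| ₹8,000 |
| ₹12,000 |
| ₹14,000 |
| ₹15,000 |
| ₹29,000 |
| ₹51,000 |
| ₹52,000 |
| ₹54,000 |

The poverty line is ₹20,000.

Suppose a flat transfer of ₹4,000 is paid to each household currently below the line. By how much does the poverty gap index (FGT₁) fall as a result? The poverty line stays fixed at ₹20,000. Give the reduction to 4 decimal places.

0.1200

Before: below the line — ₹4,000, ₹6,000, ₹8,000, ₹12,000, ₹14,000, ₹15,000; poverty gap index (FGT₁) = 0.305000.
After the ₹4,000 transfer: below the line — ₹8,000, ₹10,000, ₹12,000, ₹16,000, ₹18,000, ₹19,000; poverty gap index (FGT₁) = 0.185000.
Reduction = 0.305000 − 0.185000 = 0.1200.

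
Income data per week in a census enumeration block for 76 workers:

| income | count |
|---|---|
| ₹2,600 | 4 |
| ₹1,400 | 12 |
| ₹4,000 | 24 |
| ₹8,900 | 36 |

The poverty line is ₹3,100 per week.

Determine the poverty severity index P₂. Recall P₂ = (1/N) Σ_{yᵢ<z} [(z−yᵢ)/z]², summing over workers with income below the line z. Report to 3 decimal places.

0.049

Poor units: 12×₹1,400, 4×₹2,600 (q = 16 of N = 76).
Relative gaps: (3100−1400)/3100 = 0.5484 (×12); (3100−2600)/3100 = 0.1613 (×4).
Squared: 0.3007 (×12); 0.0260 (×4).
Sum = 3.712799; P₂ = 3.712799 / 76 = 0.049.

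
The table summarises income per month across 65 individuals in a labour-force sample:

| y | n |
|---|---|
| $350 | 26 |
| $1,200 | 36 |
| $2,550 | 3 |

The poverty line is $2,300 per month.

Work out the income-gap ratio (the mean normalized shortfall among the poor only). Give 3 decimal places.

Poor units: 26×$350, 36×$1,200 (q = 62 of N = 65).
Relative gaps: 0.8478 (×26), 0.4783 (×36); sum = 39.260870.
I averages over the q = 62 poor units only: 39.260870 / 62 = 0.633.

0.633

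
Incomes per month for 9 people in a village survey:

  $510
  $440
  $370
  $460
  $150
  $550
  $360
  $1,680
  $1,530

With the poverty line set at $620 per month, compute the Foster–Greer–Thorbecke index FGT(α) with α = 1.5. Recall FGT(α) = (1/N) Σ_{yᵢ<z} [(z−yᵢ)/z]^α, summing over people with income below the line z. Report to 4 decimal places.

0.1764

Below the line: $150, $360, $370, $440, $460, $510, $550 (q = 7 of N = 9).
Normalized shortfalls: (620−150)/620 = 0.7581; (620−360)/620 = 0.4194; (620−370)/620 = 0.4032; (620−440)/620 = 0.2903; (620−460)/620 = 0.2581; (620−510)/620 = 0.1774; (620−550)/620 = 0.1129.
Raised to α = 1.5: 0.66002; 0.27156; 0.25605; 0.15643; 0.13110; 0.07473; 0.03794.
Sum = 1.587831; FGT(1.5) = 1.587831 / 9 = 0.1764.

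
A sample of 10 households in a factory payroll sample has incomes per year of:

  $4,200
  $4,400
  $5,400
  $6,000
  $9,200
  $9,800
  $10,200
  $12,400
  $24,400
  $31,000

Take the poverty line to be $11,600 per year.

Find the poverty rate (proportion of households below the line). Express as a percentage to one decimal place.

7 of the 10 households have income below $11,600.
H = 7/10 = 70.0%.

70.0%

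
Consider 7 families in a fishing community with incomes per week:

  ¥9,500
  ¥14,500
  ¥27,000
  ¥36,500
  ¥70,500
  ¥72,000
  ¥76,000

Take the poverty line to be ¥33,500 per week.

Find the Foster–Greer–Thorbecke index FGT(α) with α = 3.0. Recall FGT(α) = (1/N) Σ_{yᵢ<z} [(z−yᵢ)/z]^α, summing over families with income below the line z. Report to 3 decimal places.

Poor units: ¥9,500, ¥14,500, ¥27,000 (q = 3 of N = 7).
Normalized shortfalls: (33500−9500)/33500 = 0.7164; (33500−14500)/33500 = 0.5672; (33500−27000)/33500 = 0.1940.
Raised to α = 3.0: 0.36770; 0.18244; 0.00730.
Sum = 0.557452; FGT(3.0) = 0.557452 / 7 = 0.080.

0.080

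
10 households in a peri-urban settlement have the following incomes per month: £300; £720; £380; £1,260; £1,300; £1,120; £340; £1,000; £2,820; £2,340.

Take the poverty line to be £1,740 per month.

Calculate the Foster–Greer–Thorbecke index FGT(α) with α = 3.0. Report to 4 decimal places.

Incomes under z: £300, £340, £380, £720, £1,000, £1,120, £1,260, £1,300 (q = 8 of N = 10).
Relative gaps: (1740−300)/1740 = 0.8276; (1740−340)/1740 = 0.8046; (1740−380)/1740 = 0.7816; (1740−720)/1740 = 0.5862; (1740−1000)/1740 = 0.4253; (1740−1120)/1740 = 0.3563; (1740−1260)/1740 = 0.2759; (1740−1300)/1740 = 0.2529.
Raised to α = 3.0: 0.56681; 0.52088; 0.47750; 0.20144; 0.07692; 0.04524; 0.02099; 0.01617.
Sum = 1.925955; FGT(3.0) = 1.925955 / 10 = 0.1926.

0.1926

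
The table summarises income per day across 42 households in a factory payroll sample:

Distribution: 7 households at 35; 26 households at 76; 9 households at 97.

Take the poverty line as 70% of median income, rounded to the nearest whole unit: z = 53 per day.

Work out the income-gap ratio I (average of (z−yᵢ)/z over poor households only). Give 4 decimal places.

Poor units: 7×35 (q = 7 of N = 42).
Shortfall ratios (z−y)/z: 0.3396 (×7); sum = 2.377358.
The income-gap ratio divides by q (the poor only): 2.377358 / 7 = 0.3396.

0.3396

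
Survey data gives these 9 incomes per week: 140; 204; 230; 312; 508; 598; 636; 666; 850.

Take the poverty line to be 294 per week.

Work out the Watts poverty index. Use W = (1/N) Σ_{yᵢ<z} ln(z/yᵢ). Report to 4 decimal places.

Incomes under z: 140, 204, 230 (q = 3 of N = 9).
Log shortfalls: ln(294/140) = 0.7419; ln(294/204) = 0.3655; ln(294/230) = 0.2455.
W = 1.352898 / 9 = 0.1503.

0.1503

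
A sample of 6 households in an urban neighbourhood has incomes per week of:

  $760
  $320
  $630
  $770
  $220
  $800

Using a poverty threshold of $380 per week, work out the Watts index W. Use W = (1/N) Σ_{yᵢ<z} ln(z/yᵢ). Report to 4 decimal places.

Incomes under z: $220, $320 (q = 2 of N = 6).
Log gaps: ln(380/220) = 0.5465; ln(380/320) = 0.1719.
W = 0.718394 / 6 = 0.1197.

0.1197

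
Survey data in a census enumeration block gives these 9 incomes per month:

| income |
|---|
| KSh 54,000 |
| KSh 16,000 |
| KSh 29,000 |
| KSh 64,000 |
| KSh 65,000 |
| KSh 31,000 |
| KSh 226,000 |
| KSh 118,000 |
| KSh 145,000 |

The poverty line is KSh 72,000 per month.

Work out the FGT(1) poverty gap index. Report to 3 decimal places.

Below z: KSh 16,000, KSh 29,000, KSh 31,000, KSh 54,000, KSh 64,000, KSh 65,000 (q = 6 of N = 9).
Gap ratios (z−y)/z: (72000−16000)/72000 = 0.7778; (72000−29000)/72000 = 0.5972; (72000−31000)/72000 = 0.5694; (72000−54000)/72000 = 0.2500; (72000−64000)/72000 = 0.1111; (72000−65000)/72000 = 0.0972.
Sum of shortfalls = 2.402778; P₁ averages over all N: 2.402778 / 9 = 0.267.

0.267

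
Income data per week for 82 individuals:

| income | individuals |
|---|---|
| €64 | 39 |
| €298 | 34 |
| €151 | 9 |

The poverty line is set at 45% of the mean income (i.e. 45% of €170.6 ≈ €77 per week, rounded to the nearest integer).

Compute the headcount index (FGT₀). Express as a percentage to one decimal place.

47.6%

39 of the 82 individuals have income below €77.
H = 39/82 = 47.6%.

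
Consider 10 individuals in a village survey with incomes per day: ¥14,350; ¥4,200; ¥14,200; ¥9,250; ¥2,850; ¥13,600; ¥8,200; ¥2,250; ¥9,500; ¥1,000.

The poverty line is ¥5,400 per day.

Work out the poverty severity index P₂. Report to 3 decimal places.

Below the line: ¥1,000, ¥2,250, ¥2,850, ¥4,200 (q = 4 of N = 10).
Shortfall ratios: (5400−1000)/5400 = 0.8148; (5400−2250)/5400 = 0.5833; (5400−2850)/5400 = 0.4722; (5400−4200)/5400 = 0.2222.
Squared: 0.6639; 0.3403; 0.2230; 0.0494.
Sum = 1.276578; P₂ = 1.276578 / 10 = 0.128.

0.128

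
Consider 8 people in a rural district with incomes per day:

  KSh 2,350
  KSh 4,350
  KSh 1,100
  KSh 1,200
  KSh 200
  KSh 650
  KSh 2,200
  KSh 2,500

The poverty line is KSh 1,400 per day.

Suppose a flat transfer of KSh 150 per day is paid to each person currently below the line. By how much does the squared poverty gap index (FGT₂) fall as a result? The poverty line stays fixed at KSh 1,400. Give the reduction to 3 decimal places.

0.041

Before: below the line — KSh 200, KSh 650, KSh 1,100, KSh 1,200; squared poverty gap index (FGT₂) = 0.13600.
After the KSh 150 transfer: below the line — KSh 350, KSh 800, KSh 1,250, KSh 1,350; squared poverty gap index (FGT₂) = 0.09487.
Reduction = 0.13600 − 0.09487 = 0.041.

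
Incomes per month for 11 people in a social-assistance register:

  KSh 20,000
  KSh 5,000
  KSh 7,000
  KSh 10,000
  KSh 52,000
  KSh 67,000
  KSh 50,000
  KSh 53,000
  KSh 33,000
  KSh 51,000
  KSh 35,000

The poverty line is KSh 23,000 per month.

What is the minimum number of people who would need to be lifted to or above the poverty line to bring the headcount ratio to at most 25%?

2

4 of the 11 people are poor, so H = 4/11 = 0.364.
A headcount ratio of at most 25% allows at most ⌊0.25 × 11⌋ = 2 poor people.
So at least 4 − 2 = 2 must be lifted.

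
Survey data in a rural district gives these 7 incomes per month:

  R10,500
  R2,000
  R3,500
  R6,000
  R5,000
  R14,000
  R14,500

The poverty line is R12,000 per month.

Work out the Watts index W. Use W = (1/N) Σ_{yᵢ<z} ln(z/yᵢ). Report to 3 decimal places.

0.675

Below z: R2,000, R3,500, R5,000, R6,000, R10,500 (q = 5 of N = 7).
Log shortfalls: ln(12000/2000) = 1.7918; ln(12000/3500) = 1.2321; ln(12000/5000) = 0.8755; ln(12000/6000) = 0.6931; ln(12000/10500) = 0.1335.
W = 4.726050 / 7 = 0.675.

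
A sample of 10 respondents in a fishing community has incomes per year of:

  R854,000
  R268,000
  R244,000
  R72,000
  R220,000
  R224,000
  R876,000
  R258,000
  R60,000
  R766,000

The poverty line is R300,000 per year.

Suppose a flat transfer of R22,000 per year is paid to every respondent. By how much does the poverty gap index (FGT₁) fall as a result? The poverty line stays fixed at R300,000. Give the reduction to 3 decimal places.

Before: below the line — R60,000, R72,000, R220,000, R224,000, R244,000, R258,000, R268,000; poverty gap index (FGT₁) = 0.25133.
After the R22,000 transfer: below the line — R82,000, R94,000, R242,000, R246,000, R266,000, R280,000, R290,000; poverty gap index (FGT₁) = 0.20000.
Reduction = 0.25133 − 0.20000 = 0.051.

0.051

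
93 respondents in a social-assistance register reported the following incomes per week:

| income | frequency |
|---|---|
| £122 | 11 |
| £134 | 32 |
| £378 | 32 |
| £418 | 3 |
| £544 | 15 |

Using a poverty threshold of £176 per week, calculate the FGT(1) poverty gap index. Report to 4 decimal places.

0.1184

Poor units: 11×£122, 32×£134 (q = 43 of N = 93).
Relative gaps: (176−122)/176 = 0.3068 (×11); (176−134)/176 = 0.2386 (×32).
Sum of shortfalls = 11.011364; P₁ averages over all N: 11.011364 / 93 = 0.1184.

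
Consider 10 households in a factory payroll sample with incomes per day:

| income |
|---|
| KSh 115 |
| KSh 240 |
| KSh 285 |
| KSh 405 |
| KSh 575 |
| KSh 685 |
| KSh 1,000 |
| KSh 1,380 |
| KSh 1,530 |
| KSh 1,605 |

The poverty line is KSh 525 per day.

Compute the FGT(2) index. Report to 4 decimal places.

Incomes under z: KSh 115, KSh 240, KSh 285, KSh 405 (q = 4 of N = 10).
Shortfall ratios: (525−115)/525 = 0.7810; (525−240)/525 = 0.5429; (525−285)/525 = 0.4571; (525−405)/525 = 0.2286.
Squared: 0.6099; 0.2947; 0.2090; 0.0522.
Sum = 1.165805; P₂ = 1.165805 / 10 = 0.1166.

0.1166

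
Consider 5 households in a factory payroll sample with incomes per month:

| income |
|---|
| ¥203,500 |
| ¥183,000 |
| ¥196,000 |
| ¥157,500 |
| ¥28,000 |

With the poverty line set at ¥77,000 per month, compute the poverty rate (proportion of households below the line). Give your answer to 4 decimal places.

0.2000

1 of the 5 households have income below ¥77,000.
H = 1/5 = 0.2000.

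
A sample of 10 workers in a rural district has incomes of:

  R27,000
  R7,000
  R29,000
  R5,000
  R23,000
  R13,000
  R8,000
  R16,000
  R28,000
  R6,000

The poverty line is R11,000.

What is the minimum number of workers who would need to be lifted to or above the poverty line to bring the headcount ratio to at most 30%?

1

4 of the 10 workers are poor, so H = 4/10 = 0.400.
A headcount ratio of at most 30% allows at most ⌊0.30 × 10⌋ = 3 poor workers.
So at least 4 − 3 = 1 must be lifted.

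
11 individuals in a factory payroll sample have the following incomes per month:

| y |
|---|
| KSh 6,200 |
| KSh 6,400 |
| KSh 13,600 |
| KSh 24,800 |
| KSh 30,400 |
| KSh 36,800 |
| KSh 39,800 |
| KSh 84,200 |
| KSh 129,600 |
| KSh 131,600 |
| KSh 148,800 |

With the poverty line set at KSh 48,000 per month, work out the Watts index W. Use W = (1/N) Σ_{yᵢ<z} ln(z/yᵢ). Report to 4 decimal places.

Below the line: KSh 6,200, KSh 6,400, KSh 13,600, KSh 24,800, KSh 30,400, KSh 36,800, KSh 39,800 (q = 7 of N = 11).
ln(z/y) terms: ln(48000/6200) = 2.0467; ln(48000/6400) = 2.0149; ln(48000/13600) = 1.2611; ln(48000/24800) = 0.6604; ln(48000/30400) = 0.4568; ln(48000/36800) = 0.2657; ln(48000/39800) = 0.1873.
W = 6.892839 / 11 = 0.6266.

0.6266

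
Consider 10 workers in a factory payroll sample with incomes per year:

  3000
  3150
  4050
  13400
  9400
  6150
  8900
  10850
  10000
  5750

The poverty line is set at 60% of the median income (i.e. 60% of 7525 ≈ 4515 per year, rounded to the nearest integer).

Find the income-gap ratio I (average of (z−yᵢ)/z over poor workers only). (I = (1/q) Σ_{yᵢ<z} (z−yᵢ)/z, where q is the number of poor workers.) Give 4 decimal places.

Below z: 3000, 3150, 4050 (q = 3 of N = 10).
Relative gaps: 0.3355, 0.3023, 0.1030; sum = 0.740864.
The income-gap ratio divides by q (the poor only): 0.740864 / 3 = 0.2470.

0.2470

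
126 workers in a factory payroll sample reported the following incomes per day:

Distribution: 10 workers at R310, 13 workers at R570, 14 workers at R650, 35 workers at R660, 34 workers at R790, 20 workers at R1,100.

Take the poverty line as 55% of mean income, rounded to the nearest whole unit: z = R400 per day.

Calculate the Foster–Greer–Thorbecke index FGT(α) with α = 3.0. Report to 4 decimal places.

Poor units: 10×R310 (q = 10 of N = 126).
Gap ratios (z−y)/z: (400−310)/400 = 0.2250 (×10).
Raised to α = 3.0: 0.01139 (×10).
Sum = 0.113906; FGT(3.0) = 0.113906 / 126 = 0.0009.

0.0009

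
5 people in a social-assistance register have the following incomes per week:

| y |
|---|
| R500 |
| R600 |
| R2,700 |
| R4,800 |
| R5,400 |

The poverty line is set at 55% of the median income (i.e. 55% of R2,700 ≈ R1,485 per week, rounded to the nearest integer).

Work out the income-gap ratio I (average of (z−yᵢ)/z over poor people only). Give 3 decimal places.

Poor units: R500, R600 (q = 2 of N = 5).
Relative gaps: 0.6633, 0.5960; sum = 1.259259.
I averages over the q = 2 poor units only: 1.259259 / 2 = 0.630.

0.630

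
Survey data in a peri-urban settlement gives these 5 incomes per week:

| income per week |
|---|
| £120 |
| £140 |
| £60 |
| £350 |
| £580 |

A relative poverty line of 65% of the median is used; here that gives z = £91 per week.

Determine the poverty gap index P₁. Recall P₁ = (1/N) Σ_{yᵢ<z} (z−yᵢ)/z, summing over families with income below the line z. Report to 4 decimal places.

Poor units: £60 (q = 1 of N = 5).
Normalized shortfalls: (91−60)/91 = 0.3407.
Σ = 0.340659. Dividing by the full population N = 5 gives P₁ = 0.0681.

0.0681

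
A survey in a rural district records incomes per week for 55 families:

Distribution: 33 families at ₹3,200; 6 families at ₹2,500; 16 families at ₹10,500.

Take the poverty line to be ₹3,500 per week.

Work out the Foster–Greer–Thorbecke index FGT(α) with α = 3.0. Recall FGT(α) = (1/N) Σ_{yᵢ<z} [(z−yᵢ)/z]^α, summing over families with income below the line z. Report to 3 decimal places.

Below z: 6×₹2,500, 33×₹3,200 (q = 39 of N = 55).
Normalized shortfalls: (3500−2500)/3500 = 0.2857 (×6); (3500−3200)/3500 = 0.0857 (×33).
Raised to α = 3.0: 0.02332 (×6); 0.00063 (×33).
Sum = 0.160723; FGT(3.0) = 0.160723 / 55 = 0.003.

0.003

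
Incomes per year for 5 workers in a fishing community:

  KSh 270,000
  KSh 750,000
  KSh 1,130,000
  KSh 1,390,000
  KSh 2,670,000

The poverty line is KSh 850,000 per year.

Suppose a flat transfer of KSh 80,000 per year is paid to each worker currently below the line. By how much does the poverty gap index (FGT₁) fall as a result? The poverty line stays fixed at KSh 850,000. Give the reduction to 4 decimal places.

Before: below the line — KSh 270,000, KSh 750,000; poverty gap index (FGT₁) = 0.160000.
After the KSh 80,000 transfer: below the line — KSh 350,000, KSh 830,000; poverty gap index (FGT₁) = 0.122353.
Reduction = 0.160000 − 0.122353 = 0.0376.

0.0376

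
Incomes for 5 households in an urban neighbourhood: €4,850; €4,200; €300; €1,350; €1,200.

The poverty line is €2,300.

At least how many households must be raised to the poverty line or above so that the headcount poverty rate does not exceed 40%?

Currently q = 3 of N = 5 are below the line (H = 0.600).
A headcount ratio of at most 40% allows at most ⌊0.40 × 5⌋ = 2 poor households.
So at least 3 − 2 = 1 must be lifted.

1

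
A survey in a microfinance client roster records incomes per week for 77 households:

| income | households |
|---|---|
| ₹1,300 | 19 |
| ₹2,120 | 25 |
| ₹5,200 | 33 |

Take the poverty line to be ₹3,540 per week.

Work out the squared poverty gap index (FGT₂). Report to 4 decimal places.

0.1510

Below z: 19×₹1,300, 25×₹2,120 (q = 44 of N = 77).
Normalized shortfalls: (3540−1300)/3540 = 0.6328 (×19); (3540−2120)/3540 = 0.4011 (×25).
Squared: 0.4004 (×19); 0.1609 (×25).
Sum = 11.630151; P₂ = 11.630151 / 77 = 0.1510.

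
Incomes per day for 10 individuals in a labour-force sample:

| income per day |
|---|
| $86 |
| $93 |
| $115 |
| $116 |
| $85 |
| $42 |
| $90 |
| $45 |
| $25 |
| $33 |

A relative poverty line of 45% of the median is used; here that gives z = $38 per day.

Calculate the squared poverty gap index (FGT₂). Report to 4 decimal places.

Below z: $25, $33 (q = 2 of N = 10).
Normalized shortfalls: (38−25)/38 = 0.3421; (38−33)/38 = 0.1316.
Squared: 0.1170; 0.0173.
Sum = 0.134349; P₂ = 0.134349 / 10 = 0.0134.

0.0134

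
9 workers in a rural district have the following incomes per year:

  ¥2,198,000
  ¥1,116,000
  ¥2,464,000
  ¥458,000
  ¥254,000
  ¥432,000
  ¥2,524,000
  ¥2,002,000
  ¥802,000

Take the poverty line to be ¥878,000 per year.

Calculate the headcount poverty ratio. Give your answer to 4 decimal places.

4 of the 9 workers have income below ¥878,000.
H = 4/9 = 0.4444.

0.4444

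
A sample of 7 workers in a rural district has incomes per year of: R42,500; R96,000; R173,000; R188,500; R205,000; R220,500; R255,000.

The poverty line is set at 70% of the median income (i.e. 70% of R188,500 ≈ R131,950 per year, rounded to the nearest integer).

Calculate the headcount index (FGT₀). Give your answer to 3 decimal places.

0.286

2 of the 7 workers have income below R131,950.
H = 2/7 = 0.286.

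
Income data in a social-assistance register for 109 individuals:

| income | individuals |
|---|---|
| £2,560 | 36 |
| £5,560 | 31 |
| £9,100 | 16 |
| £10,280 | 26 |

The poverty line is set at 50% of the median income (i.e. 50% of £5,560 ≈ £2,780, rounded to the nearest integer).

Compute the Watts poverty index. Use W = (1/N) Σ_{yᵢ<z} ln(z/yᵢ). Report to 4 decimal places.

0.0272

Incomes under z: 36×£2,560 (q = 36 of N = 109).
Log gaps: ln(2780/2560) = 0.0824 (×36).
W = 2.967972 / 109 = 0.0272.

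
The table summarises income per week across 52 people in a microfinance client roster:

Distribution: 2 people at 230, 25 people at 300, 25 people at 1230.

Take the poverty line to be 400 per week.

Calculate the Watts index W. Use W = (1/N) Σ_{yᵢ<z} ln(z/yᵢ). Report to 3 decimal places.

Below z: 2×230, 25×300 (q = 27 of N = 52).
Log shortfalls: ln(400/230) = 0.5534 (×2); ln(400/300) = 0.2877 (×25).
W = 8.298822 / 52 = 0.160.

0.160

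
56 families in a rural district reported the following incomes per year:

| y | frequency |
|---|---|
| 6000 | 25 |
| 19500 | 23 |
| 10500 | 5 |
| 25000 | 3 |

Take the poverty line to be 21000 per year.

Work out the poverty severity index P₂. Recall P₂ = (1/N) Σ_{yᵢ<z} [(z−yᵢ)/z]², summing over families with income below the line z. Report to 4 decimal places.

Below z: 25×6000, 5×10500, 23×19500 (q = 53 of N = 56).
Normalized shortfalls: (21000−6000)/21000 = 0.7143 (×25); (21000−10500)/21000 = 0.5000 (×5); (21000−19500)/21000 = 0.0714 (×23).
Squared: 0.5102 (×25); 0.2500 (×5); 0.0051 (×23).
Sum = 14.122449; P₂ = 14.122449 / 56 = 0.2522.

0.2522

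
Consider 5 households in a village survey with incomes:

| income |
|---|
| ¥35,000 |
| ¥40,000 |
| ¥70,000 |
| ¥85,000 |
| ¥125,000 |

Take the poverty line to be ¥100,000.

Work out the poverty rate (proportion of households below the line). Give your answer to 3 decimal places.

4 of the 5 households have income below ¥100,000.
H = 4/5 = 0.800.

0.800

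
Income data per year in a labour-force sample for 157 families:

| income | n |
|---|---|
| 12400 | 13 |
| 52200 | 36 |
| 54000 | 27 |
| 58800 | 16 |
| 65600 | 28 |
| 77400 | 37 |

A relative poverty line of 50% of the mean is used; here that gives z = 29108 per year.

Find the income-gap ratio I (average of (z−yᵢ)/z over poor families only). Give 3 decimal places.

0.574

Incomes under z: 13×12400 (q = 13 of N = 157).
Relative gaps: 0.5740 (×13); sum = 7.462004.
I averages over the q = 13 poor units only: 7.462004 / 13 = 0.574.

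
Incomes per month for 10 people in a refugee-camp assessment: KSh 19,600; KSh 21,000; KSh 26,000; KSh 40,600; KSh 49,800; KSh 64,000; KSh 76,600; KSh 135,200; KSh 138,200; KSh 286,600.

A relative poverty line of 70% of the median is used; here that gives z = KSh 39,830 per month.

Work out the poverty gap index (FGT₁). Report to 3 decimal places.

0.133

Poor units: KSh 19,600, KSh 21,000, KSh 26,000 (q = 3 of N = 10).
Normalized shortfalls: (39830−19600)/39830 = 0.5079; (39830−21000)/39830 = 0.4728; (39830−26000)/39830 = 0.3472.
Σ = 1.327894. Dividing by the full population N = 10 gives P₁ = 0.133.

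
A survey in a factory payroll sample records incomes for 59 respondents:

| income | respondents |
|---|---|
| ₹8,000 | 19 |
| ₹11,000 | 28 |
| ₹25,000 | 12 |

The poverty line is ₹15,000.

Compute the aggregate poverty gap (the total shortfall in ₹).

Poor units: 19×₹8,000, 28×₹11,000 (q = 47 of N = 59).
Individual gaps: 19×(15000−8000) = 133000; 28×(15000−11000) = 112000.
Aggregate gap = ₹245,000.

₹245,000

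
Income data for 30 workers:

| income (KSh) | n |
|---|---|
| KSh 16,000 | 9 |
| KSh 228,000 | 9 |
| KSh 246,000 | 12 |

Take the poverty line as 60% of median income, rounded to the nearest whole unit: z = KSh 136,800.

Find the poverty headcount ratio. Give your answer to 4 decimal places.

0.3000

9 of the 30 workers have income below KSh 136,800.
H = 9/30 = 0.3000.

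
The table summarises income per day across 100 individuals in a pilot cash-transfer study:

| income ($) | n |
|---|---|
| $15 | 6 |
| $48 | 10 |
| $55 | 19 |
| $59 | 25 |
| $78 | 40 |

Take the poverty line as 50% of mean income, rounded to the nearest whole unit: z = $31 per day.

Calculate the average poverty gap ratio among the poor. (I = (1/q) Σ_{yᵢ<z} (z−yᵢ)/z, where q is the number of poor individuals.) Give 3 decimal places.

0.516

Below the line: 6×$15 (q = 6 of N = 100).
Shortfall ratios (z−y)/z: 0.5161 (×6); sum = 3.096774.
The income-gap ratio divides by q (the poor only): 3.096774 / 6 = 0.516.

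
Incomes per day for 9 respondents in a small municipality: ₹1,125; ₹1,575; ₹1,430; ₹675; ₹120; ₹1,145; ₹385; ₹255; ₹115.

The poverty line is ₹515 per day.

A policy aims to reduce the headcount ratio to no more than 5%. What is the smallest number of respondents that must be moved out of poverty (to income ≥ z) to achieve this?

4

4 of the 9 respondents are poor, so H = 4/9 = 0.444.
A headcount ratio of at most 5% allows at most ⌊0.05 × 9⌋ = 0 poor respondents.
So at least 4 − 0 = 4 must be lifted.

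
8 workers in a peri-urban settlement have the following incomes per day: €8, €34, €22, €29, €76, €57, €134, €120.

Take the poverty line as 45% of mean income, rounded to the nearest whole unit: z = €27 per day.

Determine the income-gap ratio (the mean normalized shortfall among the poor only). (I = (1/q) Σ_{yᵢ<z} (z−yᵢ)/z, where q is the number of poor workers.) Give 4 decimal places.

Below z: €8, €22 (q = 2 of N = 8).
Relative gaps: 0.7037, 0.1852; sum = 0.888889.
The income-gap ratio divides by q (the poor only): 0.888889 / 2 = 0.4444.

0.4444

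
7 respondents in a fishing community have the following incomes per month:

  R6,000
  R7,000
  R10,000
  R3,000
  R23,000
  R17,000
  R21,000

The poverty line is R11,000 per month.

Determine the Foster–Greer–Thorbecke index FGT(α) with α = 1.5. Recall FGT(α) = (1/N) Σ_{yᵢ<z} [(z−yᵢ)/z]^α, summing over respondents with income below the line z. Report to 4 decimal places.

Below z: R3,000, R6,000, R7,000, R10,000 (q = 4 of N = 7).
Shortfall ratios: (11000−3000)/11000 = 0.7273; (11000−6000)/11000 = 0.4545; (11000−7000)/11000 = 0.3636; (11000−10000)/11000 = 0.0909.
Raised to α = 1.5: 0.62022; 0.30645; 0.21928; 0.02741.
Sum = 1.173366; FGT(1.5) = 1.173366 / 7 = 0.1676.

0.1676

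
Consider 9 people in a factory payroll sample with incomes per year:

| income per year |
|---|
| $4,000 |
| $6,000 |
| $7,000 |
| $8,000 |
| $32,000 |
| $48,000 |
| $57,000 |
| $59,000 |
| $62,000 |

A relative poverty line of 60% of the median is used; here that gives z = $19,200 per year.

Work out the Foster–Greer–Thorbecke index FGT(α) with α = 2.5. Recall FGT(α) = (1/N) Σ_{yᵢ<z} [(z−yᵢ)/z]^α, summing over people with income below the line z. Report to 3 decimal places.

0.170

Poor units: $4,000, $6,000, $7,000, $8,000 (q = 4 of N = 9).
Gap ratios (z−y)/z: (19200−4000)/19200 = 0.7917; (19200−6000)/19200 = 0.6875; (19200−7000)/19200 = 0.6354; (19200−8000)/19200 = 0.5833.
Raised to α = 2.5: 0.55764; 0.39191; 0.32184; 0.25989.
Sum = 1.531285; FGT(2.5) = 1.531285 / 9 = 0.170.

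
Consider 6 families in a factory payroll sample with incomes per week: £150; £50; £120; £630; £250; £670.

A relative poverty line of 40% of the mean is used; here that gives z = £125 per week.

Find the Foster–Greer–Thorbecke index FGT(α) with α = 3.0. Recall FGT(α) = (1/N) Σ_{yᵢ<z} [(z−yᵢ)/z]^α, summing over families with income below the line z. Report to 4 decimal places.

Below z: £50, £120 (q = 2 of N = 6).
Gap ratios (z−y)/z: (125−50)/125 = 0.6000; (125−120)/125 = 0.0400.
Raised to α = 3.0: 0.21600; 0.00006.
Sum = 0.216064; FGT(3.0) = 0.216064 / 6 = 0.0360.

0.0360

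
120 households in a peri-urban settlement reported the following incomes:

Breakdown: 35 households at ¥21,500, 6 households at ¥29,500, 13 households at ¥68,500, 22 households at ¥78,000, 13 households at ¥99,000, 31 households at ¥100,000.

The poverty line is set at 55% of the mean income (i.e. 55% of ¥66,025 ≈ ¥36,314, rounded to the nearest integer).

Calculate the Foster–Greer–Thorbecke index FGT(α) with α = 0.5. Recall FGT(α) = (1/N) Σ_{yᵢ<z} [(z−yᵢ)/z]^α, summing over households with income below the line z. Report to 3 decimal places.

Poor units: 35×¥21,500, 6×¥29,500 (q = 41 of N = 120).
Shortfall ratios: (36314−21500)/36314 = 0.4079 (×35); (36314−29500)/36314 = 0.1876 (×6).
Raised to α = 0.5: 0.63870 (×35); 0.43318 (×6).
Sum = 24.953668; FGT(0.5) = 24.953668 / 120 = 0.208.

0.208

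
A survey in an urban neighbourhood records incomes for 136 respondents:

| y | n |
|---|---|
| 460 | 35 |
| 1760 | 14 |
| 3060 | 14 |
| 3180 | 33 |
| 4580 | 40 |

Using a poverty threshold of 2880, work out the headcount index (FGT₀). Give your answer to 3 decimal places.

0.360

49 of the 136 respondents have income below 2880.
H = 49/136 = 0.360.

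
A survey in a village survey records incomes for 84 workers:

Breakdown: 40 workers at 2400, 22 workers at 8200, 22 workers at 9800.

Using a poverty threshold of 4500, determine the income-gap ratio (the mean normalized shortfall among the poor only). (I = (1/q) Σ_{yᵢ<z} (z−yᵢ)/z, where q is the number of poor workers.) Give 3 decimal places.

Below the line: 40×2400 (q = 40 of N = 84).
Shortfall ratios (z−y)/z: 0.4667 (×40); sum = 18.666667.
The income-gap ratio divides by q (the poor only): 18.666667 / 40 = 0.467.

0.467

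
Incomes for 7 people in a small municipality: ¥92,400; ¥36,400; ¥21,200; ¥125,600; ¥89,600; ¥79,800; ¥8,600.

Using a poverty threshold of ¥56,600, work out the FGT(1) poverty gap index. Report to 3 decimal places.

0.261

Incomes under z: ¥8,600, ¥21,200, ¥36,400 (q = 3 of N = 7).
Normalized shortfalls: (56600−8600)/56600 = 0.8481; (56600−21200)/56600 = 0.6254; (56600−36400)/56600 = 0.3569.
Σ = 1.830389. Dividing by the full population N = 7 gives P₁ = 0.261.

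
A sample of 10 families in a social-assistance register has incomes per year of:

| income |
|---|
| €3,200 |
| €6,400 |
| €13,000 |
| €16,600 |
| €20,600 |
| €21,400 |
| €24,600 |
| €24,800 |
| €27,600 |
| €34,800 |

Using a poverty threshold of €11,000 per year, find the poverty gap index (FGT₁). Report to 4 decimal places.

0.1127

Below z: €3,200, €6,400 (q = 2 of N = 10).
Shortfall ratios: (11000−3200)/11000 = 0.7091; (11000−6400)/11000 = 0.4182.
Sum of shortfalls = 1.127273; P₁ averages over all N: 1.127273 / 10 = 0.1127.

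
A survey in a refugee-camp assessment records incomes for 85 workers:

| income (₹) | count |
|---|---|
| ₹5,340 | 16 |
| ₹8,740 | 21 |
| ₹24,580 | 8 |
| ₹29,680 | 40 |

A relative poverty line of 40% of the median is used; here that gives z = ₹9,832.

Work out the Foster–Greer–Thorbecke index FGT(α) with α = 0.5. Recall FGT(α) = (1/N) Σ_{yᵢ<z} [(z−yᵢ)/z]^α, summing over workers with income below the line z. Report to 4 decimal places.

Incomes under z: 16×₹5,340, 21×₹8,740 (q = 37 of N = 85).
Normalized shortfalls: (9832−5340)/9832 = 0.4569 (×16); (9832−8740)/9832 = 0.1111 (×21).
Raised to α = 0.5: 0.67593 (×16); 0.33327 (×21).
Sum = 17.813387; FGT(0.5) = 17.813387 / 85 = 0.2096.

0.2096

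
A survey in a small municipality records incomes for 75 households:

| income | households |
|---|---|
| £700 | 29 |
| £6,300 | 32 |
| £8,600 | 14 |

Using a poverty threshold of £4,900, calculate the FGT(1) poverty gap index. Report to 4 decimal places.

Below z: 29×£700 (q = 29 of N = 75).
Shortfall ratios: (4900−700)/4900 = 0.8571 (×29).
Σ = 24.857143. Dividing by the full population N = 75 gives P₁ = 0.3314.

0.3314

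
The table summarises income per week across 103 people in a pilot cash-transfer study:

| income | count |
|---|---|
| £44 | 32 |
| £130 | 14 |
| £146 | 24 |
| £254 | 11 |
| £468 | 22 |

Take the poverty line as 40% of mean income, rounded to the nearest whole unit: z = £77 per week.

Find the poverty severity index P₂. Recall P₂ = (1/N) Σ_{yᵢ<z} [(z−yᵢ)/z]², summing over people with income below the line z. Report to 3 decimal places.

0.057

Poor units: 32×£44 (q = 32 of N = 103).
Gap ratios (z−y)/z: (77−44)/77 = 0.4286 (×32).
Squared: 0.1837 (×32).
Sum = 5.877551; P₂ = 5.877551 / 103 = 0.057.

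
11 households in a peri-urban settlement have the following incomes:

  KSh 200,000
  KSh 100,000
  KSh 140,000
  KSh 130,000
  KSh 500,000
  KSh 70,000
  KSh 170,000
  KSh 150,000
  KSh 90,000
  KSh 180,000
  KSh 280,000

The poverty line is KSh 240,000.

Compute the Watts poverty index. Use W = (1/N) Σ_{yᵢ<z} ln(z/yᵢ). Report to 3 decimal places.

0.502

Below the line: KSh 70,000, KSh 90,000, KSh 100,000, KSh 130,000, KSh 140,000, KSh 150,000, KSh 170,000, KSh 180,000, KSh 200,000 (q = 9 of N = 11).
Log gaps: ln(240000/70000) = 1.2321; ln(240000/90000) = 0.9808; ln(240000/100000) = 0.8755; ln(240000/130000) = 0.6131; ln(240000/140000) = 0.5390; ln(240000/150000) = 0.4700; ln(240000/170000) = 0.3448; ln(240000/180000) = 0.2877; ln(240000/200000) = 0.1823.
W = 5.525390 / 11 = 0.502.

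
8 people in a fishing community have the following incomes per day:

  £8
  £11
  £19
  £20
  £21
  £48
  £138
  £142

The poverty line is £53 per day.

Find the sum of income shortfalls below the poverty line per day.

£191

Poor units: £8, £11, £19, £20, £21, £48 (q = 6 of N = 8).
Individual gaps: 53−8 = 45; 53−11 = 42; 53−19 = 34; 53−20 = 33; 53−21 = 32; 53−48 = 5.
Aggregate gap = £191.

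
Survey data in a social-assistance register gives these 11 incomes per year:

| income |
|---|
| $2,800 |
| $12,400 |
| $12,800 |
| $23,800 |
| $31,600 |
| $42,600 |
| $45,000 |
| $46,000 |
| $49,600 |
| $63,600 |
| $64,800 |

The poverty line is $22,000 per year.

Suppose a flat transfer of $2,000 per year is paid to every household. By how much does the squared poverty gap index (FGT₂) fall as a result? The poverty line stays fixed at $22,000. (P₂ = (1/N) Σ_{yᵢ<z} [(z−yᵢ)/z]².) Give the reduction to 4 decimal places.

Before: below the line — $2,800, $12,400, $12,800; squared poverty gap index (FGT₂) = 0.102449.
After the $2,000 transfer: below the line — $4,800, $14,400, $14,800; squared poverty gap index (FGT₂) = 0.076153.
Reduction = 0.102449 − 0.076153 = 0.0263.

0.0263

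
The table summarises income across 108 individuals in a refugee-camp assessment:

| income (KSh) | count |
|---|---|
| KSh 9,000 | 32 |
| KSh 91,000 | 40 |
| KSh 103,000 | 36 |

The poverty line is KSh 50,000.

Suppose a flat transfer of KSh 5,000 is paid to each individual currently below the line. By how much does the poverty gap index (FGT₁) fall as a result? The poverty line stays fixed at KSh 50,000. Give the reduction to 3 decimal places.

0.030

Before: below the line — 32×KSh 9,000; poverty gap index (FGT₁) = 0.24296.
After the KSh 5,000 transfer: below the line — 32×KSh 14,000; poverty gap index (FGT₁) = 0.21333.
Reduction = 0.24296 − 0.21333 = 0.030.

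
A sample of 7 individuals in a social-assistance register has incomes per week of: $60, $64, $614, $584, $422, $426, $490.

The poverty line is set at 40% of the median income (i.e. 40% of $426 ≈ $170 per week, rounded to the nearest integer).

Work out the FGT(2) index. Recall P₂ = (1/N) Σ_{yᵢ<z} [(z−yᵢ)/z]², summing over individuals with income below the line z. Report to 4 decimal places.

0.1154

Poor units: $60, $64 (q = 2 of N = 7).
Relative gaps: (170−60)/170 = 0.6471; (170−64)/170 = 0.6235.
Squared: 0.4187; 0.3888.
Sum = 0.807474; P₂ = 0.807474 / 7 = 0.1154.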